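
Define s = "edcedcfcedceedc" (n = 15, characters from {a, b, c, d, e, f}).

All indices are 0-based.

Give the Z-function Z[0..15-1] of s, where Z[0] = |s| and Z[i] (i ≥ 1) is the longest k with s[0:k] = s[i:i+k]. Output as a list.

[15, 0, 0, 3, 0, 0, 0, 0, 4, 0, 0, 1, 3, 0, 0]

Z[0]=15
i=1: outside box; Z[1]=0
i=2: outside box; Z[2]=0
i=3: outside box; Z[3]=3 grow→box=[3,6)
i=4: min(r-i=2, Z[1]=0)=0; Z[4]=0
i=5: min(r-i=1, Z[2]=0)=0; Z[5]=0
i=6: outside box; Z[6]=0
i=7: outside box; Z[7]=0
i=8: outside box; Z[8]=4 grow→box=[8,12)
i=9: min(r-i=3, Z[1]=0)=0; Z[9]=0
i=10: min(r-i=2, Z[2]=0)=0; Z[10]=0
i=11: min(r-i=1, Z[3]=3)=1; Z[11]=1
i=12: outside box; Z[12]=3 grow→box=[12,15)
i=13: min(r-i=2, Z[1]=0)=0; Z[13]=0
i=14: min(r-i=1, Z[2]=0)=0; Z[14]=0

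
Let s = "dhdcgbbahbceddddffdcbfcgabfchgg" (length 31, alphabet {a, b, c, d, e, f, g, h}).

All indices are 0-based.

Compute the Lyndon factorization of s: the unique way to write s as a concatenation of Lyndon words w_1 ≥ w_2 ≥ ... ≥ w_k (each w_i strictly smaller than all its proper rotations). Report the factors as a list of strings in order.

["dh", "d", "cg", "b", "b", "ahbceddddffdcbfcg", "abfchgg"]

emit factor 1: 'dh' (i=0, period=2)
emit factor 2: 'd' (i=2, period=1)
emit factor 3: 'cg' (i=3, period=2)
emit factor 4: 'b' (i=5, period=1)
emit factor 5: 'b' (i=6, period=1)
emit factor 6: 'ahbceddddffdcbfcg' (i=7, period=17)
emit factor 7: 'abfchgg' (i=24, period=7)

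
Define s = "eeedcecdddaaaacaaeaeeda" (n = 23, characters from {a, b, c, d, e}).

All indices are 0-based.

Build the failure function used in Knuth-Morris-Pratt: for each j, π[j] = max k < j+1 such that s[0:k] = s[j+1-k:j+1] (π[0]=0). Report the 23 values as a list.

[0, 1, 2, 0, 0, 1, 0, 0, 0, 0, 0, 0, 0, 0, 0, 0, 0, 1, 0, 1, 2, 0, 0]

π[0] = 0
j=1 s[j]='e': π[1]=1 (border 'e')
j=2 s[j]='e': π[2]=2 (border 'ee')
j=3 s[j]='d': k: 2→1→0; π[3]=0 (border '')
j=4 s[j]='c': π[4]=0 (border '')
j=5 s[j]='e': π[5]=1 (border 'e')
j=6 s[j]='c': k: 1→0; π[6]=0 (border '')
j=7 s[j]='d': π[7]=0 (border '')
j=8 s[j]='d': π[8]=0 (border '')
j=9 s[j]='d': π[9]=0 (border '')
j=10 s[j]='a': π[10]=0 (border '')
j=11 s[j]='a': π[11]=0 (border '')
j=12 s[j]='a': π[12]=0 (border '')
j=13 s[j]='a': π[13]=0 (border '')
j=14 s[j]='c': π[14]=0 (border '')
j=15 s[j]='a': π[15]=0 (border '')
j=16 s[j]='a': π[16]=0 (border '')
j=17 s[j]='e': π[17]=1 (border 'e')
j=18 s[j]='a': k: 1→0; π[18]=0 (border '')
j=19 s[j]='e': π[19]=1 (border 'e')
j=20 s[j]='e': π[20]=2 (border 'ee')
j=21 s[j]='d': k: 2→1→0; π[21]=0 (border '')
j=22 s[j]='a': π[22]=0 (border '')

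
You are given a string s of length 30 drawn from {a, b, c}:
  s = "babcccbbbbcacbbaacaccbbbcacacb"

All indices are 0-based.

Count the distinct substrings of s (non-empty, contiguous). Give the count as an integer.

395

rank | idx | suffix
   0 |  15 | aacaccbbbcacacb
   1 |   1 | abcccbbbbcacbbaacaccbbbcacacb
   2 |  25 | acacb
   3 |  16 | acaccbbbcacacb
   4 |  27 | acb
   5 |  11 | acbbaacaccbbbcacacb
   6 |  18 | accbbbcacacb
   7 |  29 | b
   8 |  14 | baacaccbbbcacacb
   9 |   0 | babcccbbbbcacbbaacaccbbbcacacb
  10 |  13 | bbaacaccbbbcacacb
  11 |   6 | bbbbcacbbaacaccbbbcacacb
  12 |  21 | bbbcacacb
  13 |   7 | bbbcacbbaacaccbbbcacacb
  14 |  22 | bbcacacb
  15 |   8 | bbcacbbaacaccbbbcacacb
  16 |  23 | bcacacb
  17 |   9 | bcacbbaacaccbbbcacacb
  18 |   2 | bcccbbbbcacbbaacaccbbbcacacb
  19 |  24 | cacacb
  20 |  26 | cacb
  21 |  10 | cacbbaacaccbbbcacacb
  22 |  17 | caccbbbcacacb
  23 |  28 | cb
  24 |  12 | cbbaacaccbbbcacacb
  25 |   5 | cbbbbcacbbaacaccbbbcacacb
  26 |  20 | cbbbcacacb
  27 |   4 | ccbbbbcacbbaacaccbbbcacacb
  28 |  19 | ccbbbcacacb
  29 |   3 | cccbbbbcacbbaacaccbbbcacacb

SA = [15, 1, 25, 16, 27, 11, 18, 29, 14, 0, 13, 6, 21, 7, 22, 8, 23, 9, 2, 24, 26, 10, 17, 28, 12, 5, 20, 4, 19, 3]
i: (SA[i-1],SA[i]) lcp shared
  1: (15,1) 1 'a'
  2: (1,25) 1 'a'
  3: (25,16) 4 'acac'
  4: (16,27) 2 'ac'
  5: (27,11) 3 'acb'
  6: (11,18) 2 'ac'
  7: (18,29) 0 ''
  8: (29,14) 1 'b'
  9: (14,0) 2 'ba'
  10: (0,13) 1 'b'
  11: (13,6) 2 'bb'
  12: (6,21) 3 'bbb'
  13: (21,7) 6 'bbbcac'
  14: (7,22) 2 'bb'
  15: (22,8) 5 'bbcac'
  16: (8,23) 1 'b'
  17: (23,9) 4 'bcac'
  18: (9,2) 2 'bc'
  19: (2,24) 0 ''
  20: (24,26) 3 'cac'
  21: (26,10) 4 'cacb'
  22: (10,17) 3 'cac'
  23: (17,28) 1 'c'
  24: (28,12) 2 'cb'
  25: (12,5) 3 'cbb'
  26: (5,20) 4 'cbbb'
  27: (20,4) 1 'c'
  28: (4,19) 5 'ccbbb'
  29: (19,3) 2 'cc'

n(n+1)/2 = 30·31/2 = 465
Σ LCP = 0 + 1 + 1 + 4 + 2 + 3 + 2 + 0 + 1 + 2 + 1 + 2 + 3 + 6 + 2 + 5 + 1 + 4 + 2 + 0 + 3 + 4 + 3 + 1 + 2 + 3 + 4 + 1 + 5 + 2 = 70
distinct = 465 − 70 = 395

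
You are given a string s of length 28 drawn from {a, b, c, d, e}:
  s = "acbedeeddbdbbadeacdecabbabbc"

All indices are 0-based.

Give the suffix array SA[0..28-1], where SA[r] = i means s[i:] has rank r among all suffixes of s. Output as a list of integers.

rank | idx | suffix
   0 |  21 | abbabbc
   1 |  24 | abbc
   2 |   0 | acbedeeddbdbbadeacdecabbabbc
   3 |  16 | acdecabbabbc
   4 |  13 | adeacdecabbabbc
   5 |  23 | babbc
   6 |  12 | badeacdecabbabbc
   7 |  22 | bbabbc
   8 |  11 | bbadeacdecabbabbc
   9 |  25 | bbc
  10 |  26 | bc
  11 |   9 | bdbbadeacdecabbabbc
  12 |   2 | bedeeddbdbbadeacdecabbabbc
  13 |  27 | c
  14 |  20 | cabbabbc
  15 |   1 | cbedeeddbdbbadeacdecabbabbc
  16 |  17 | cdecabbabbc
  17 |  10 | dbbadeacdecabbabbc
  18 |   8 | dbdbbadeacdecabbabbc
  19 |   7 | ddbdbbadeacdecabbabbc
  20 |  14 | deacdecabbabbc
  21 |  18 | decabbabbc
  22 |   4 | deeddbdbbadeacdecabbabbc
  23 |  15 | eacdecabbabbc
  24 |  19 | ecabbabbc
  25 |   6 | eddbdbbadeacdecabbabbc
  26 |   3 | edeeddbdbbadeacdecabbabbc
  27 |   5 | eeddbdbbadeacdecabbabbc

[21, 24, 0, 16, 13, 23, 12, 22, 11, 25, 26, 9, 2, 27, 20, 1, 17, 10, 8, 7, 14, 18, 4, 15, 19, 6, 3, 5]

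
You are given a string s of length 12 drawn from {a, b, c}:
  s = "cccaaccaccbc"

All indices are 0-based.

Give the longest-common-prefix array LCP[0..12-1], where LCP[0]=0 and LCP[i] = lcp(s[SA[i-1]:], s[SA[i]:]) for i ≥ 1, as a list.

rank | idx | suffix
   0 |   3 | aaccaccbc
   1 |   4 | accaccbc
   2 |   7 | accbc
   3 |  10 | bc
   4 |  11 | c
   5 |   2 | caaccaccbc
   6 |   6 | caccbc
   7 |   9 | cbc
   8 |   1 | ccaaccaccbc
   9 |   5 | ccaccbc
  10 |   8 | ccbc
  11 |   0 | cccaaccaccbc

SA = [3, 4, 7, 10, 11, 2, 6, 9, 1, 5, 8, 0]
i: (SA[i-1],SA[i]) lcp shared
  1: (3,4) 1 'a'
  2: (4,7) 3 'acc'
  3: (7,10) 0 ''
  4: (10,11) 0 ''
  5: (11,2) 1 'c'
  6: (2,6) 2 'ca'
  7: (6,9) 1 'c'
  8: (9,1) 1 'c'
  9: (1,5) 3 'cca'
  10: (5,8) 2 'cc'
  11: (8,0) 2 'cc'

[0, 1, 3, 0, 0, 1, 2, 1, 1, 3, 2, 2]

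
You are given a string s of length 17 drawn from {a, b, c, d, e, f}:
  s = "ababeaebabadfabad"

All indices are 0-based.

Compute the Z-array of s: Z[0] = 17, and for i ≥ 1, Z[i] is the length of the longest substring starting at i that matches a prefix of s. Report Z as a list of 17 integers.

[17, 0, 2, 0, 0, 1, 0, 0, 3, 0, 1, 0, 0, 3, 0, 1, 0]

Z[0]=17
i=1: outside box; Z[1]=0
i=2: outside box; Z[2]=2 grow→box=[2,4)
i=3: min(r-i=1, Z[1]=0)=0; Z[3]=0
i=4: outside box; Z[4]=0
i=5: outside box; Z[5]=1 grow→box=[5,6)
i=6: outside box; Z[6]=0
i=7: outside box; Z[7]=0
i=8: outside box; Z[8]=3 grow→box=[8,11)
i=9: min(r-i=2, Z[1]=0)=0; Z[9]=0
i=10: min(r-i=1, Z[2]=2)=1; Z[10]=1
i=11: outside box; Z[11]=0
i=12: outside box; Z[12]=0
i=13: outside box; Z[13]=3 grow→box=[13,16)
i=14: min(r-i=2, Z[1]=0)=0; Z[14]=0
i=15: min(r-i=1, Z[2]=2)=1; Z[15]=1
i=16: outside box; Z[16]=0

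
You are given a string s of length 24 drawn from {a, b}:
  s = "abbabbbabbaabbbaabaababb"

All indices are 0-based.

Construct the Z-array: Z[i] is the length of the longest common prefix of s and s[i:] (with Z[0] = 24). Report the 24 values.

[24, 0, 0, 3, 0, 0, 0, 4, 0, 0, 1, 3, 0, 0, 0, 1, 2, 0, 1, 2, 0, 3, 0, 0]

Z[0]=24
i=1: fresh scan; Z[1]=0
i=2: fresh scan; Z[2]=0
i=3: fresh scan; Z[3]=3 extend→box=[3,6)
i=4: min(r-i=2, Z[1]=0)=0; Z[4]=0
i=5: min(r-i=1, Z[2]=0)=0; Z[5]=0
i=6: fresh scan; Z[6]=0
i=7: fresh scan; Z[7]=4 extend→box=[7,11)
i=8: min(r-i=3, Z[1]=0)=0; Z[8]=0
i=9: min(r-i=2, Z[2]=0)=0; Z[9]=0
i=10: min(r-i=1, Z[3]=3)=1; Z[10]=1
i=11: fresh scan; Z[11]=3 extend→box=[11,14)
i=12: min(r-i=2, Z[1]=0)=0; Z[12]=0
i=13: min(r-i=1, Z[2]=0)=0; Z[13]=0
i=14: fresh scan; Z[14]=0
i=15: fresh scan; Z[15]=1 extend→box=[15,16)
i=16: fresh scan; Z[16]=2 extend→box=[16,18)
i=17: min(r-i=1, Z[1]=0)=0; Z[17]=0
i=18: fresh scan; Z[18]=1 extend→box=[18,19)
i=19: fresh scan; Z[19]=2 extend→box=[19,21)
i=20: min(r-i=1, Z[1]=0)=0; Z[20]=0
i=21: fresh scan; Z[21]=3 extend→box=[21,24)
i=22: min(r-i=2, Z[1]=0)=0; Z[22]=0
i=23: min(r-i=1, Z[2]=0)=0; Z[23]=0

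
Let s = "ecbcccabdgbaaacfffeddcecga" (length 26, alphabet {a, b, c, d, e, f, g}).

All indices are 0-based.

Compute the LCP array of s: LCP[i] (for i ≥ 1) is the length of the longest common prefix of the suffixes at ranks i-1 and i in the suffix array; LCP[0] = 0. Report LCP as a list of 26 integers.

rank→(start, suffix):
  0 → (25, 'a')
  1 → (11, 'aaacfffeddcecga')
  2 → (12, 'aacfffeddcecga')
  3 → (6, 'abdgbaaacfffeddcecga')
  4 → (13, 'acfffeddcecga')
  5 → (10, 'baaacfffeddcecga')
  6 → (2, 'bcccabdgbaaacfffeddcecga')
  7 → (7, 'bdgbaaacfffeddcecga')
  8 → (5, 'cabdgbaaacfffeddcecga')
  9 → (1, 'cbcccabdgbaaacfffeddcecga')
  10 → (4, 'ccabdgbaaacfffeddcecga')
  11 → (3, 'cccabdgbaaacfffeddcecga')
  12 → (21, 'cecga')
  13 → (14, 'cfffeddcecga')
  14 → (23, 'cga')
  15 → (20, 'dcecga')
  16 → (19, 'ddcecga')
  17 → (8, 'dgbaaacfffeddcecga')
  18 → (0, 'ecbcccabdgbaaacfffeddcecga')
  19 → (22, 'ecga')
  20 → (18, 'eddcecga')
  21 → (17, 'feddcecga')
  22 → (16, 'ffeddcecga')
  23 → (15, 'fffeddcecga')
  24 → (24, 'ga')
  25 → (9, 'gbaaacfffeddcecga')

SA = [25, 11, 12, 6, 13, 10, 2, 7, 5, 1, 4, 3, 21, 14, 23, 20, 19, 8, 0, 22, 18, 17, 16, 15, 24, 9]
i: (SA[i-1],SA[i]) lcp shared
  1: (25,11) 1 'a'
  2: (11,12) 2 'aa'
  3: (12,6) 1 'a'
  4: (6,13) 1 'a'
  5: (13,10) 0 ''
  6: (10,2) 1 'b'
  7: (2,7) 1 'b'
  8: (7,5) 0 ''
  9: (5,1) 1 'c'
  10: (1,4) 1 'c'
  11: (4,3) 2 'cc'
  12: (3,21) 1 'c'
  13: (21,14) 1 'c'
  14: (14,23) 1 'c'
  15: (23,20) 0 ''
  16: (20,19) 1 'd'
  17: (19,8) 1 'd'
  18: (8,0) 0 ''
  19: (0,22) 2 'ec'
  20: (22,18) 1 'e'
  21: (18,17) 0 ''
  22: (17,16) 1 'f'
  23: (16,15) 2 'ff'
  24: (15,24) 0 ''
  25: (24,9) 1 'g'

[0, 1, 2, 1, 1, 0, 1, 1, 0, 1, 1, 2, 1, 1, 1, 0, 1, 1, 0, 2, 1, 0, 1, 2, 0, 1]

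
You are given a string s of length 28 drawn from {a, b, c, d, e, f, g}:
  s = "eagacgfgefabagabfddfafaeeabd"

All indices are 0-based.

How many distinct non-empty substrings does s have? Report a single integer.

rank | idx | suffix
   0 |  10 | abagabfddfafaeeabd
   1 |  25 | abd
   2 |  14 | abfddfafaeeabd
   3 |   3 | acgfgefabagabfddfafaeeabd
   4 |  22 | aeeabd
   5 |  20 | afaeeabd
   6 |  12 | agabfddfafaeeabd
   7 |   1 | agacgfgefabagabfddfafaeeabd
   8 |  11 | bagabfddfafaeeabd
   9 |  26 | bd
  10 |  15 | bfddfafaeeabd
  11 |   4 | cgfgefabagabfddfafaeeabd
  12 |  27 | d
  13 |  17 | ddfafaeeabd
  14 |  18 | dfafaeeabd
  15 |  24 | eabd
  16 |   0 | eagacgfgefabagabfddfafaeeabd
  17 |  23 | eeabd
  18 |   8 | efabagabfddfafaeeabd
  19 |   9 | fabagabfddfafaeeabd
  20 |  21 | faeeabd
  21 |  19 | fafaeeabd
  22 |  16 | fddfafaeeabd
  23 |   6 | fgefabagabfddfafaeeabd
  24 |  13 | gabfddfafaeeabd
  25 |   2 | gacgfgefabagabfddfafaeeabd
  26 |   7 | gefabagabfddfafaeeabd
  27 |   5 | gfgefabagabfddfafaeeabd

SA = [10, 25, 14, 3, 22, 20, 12, 1, 11, 26, 15, 4, 27, 17, 18, 24, 0, 23, 8, 9, 21, 19, 16, 6, 13, 2, 7, 5]
[i] adj suffixes → lcp
  [1] 10/25 → 2 ('ab')
  [2] 25/14 → 2 ('ab')
  [3] 14/3 → 1 ('a')
  [4] 3/22 → 1 ('a')
  [5] 22/20 → 1 ('a')
  [6] 20/12 → 1 ('a')
  [7] 12/1 → 3 ('aga')
  [8] 1/11 → 0 ('')
  [9] 11/26 → 1 ('b')
  [10] 26/15 → 1 ('b')
  [11] 15/4 → 0 ('')
  [12] 4/27 → 0 ('')
  [13] 27/17 → 1 ('d')
  [14] 17/18 → 1 ('d')
  [15] 18/24 → 0 ('')
  [16] 24/0 → 2 ('ea')
  [17] 0/23 → 1 ('e')
  [18] 23/8 → 1 ('e')
  [19] 8/9 → 0 ('')
  [20] 9/21 → 2 ('fa')
  [21] 21/19 → 2 ('fa')
  [22] 19/16 → 1 ('f')
  [23] 16/6 → 1 ('f')
  [24] 6/13 → 0 ('')
  [25] 13/2 → 2 ('ga')
  [26] 2/7 → 1 ('g')
  [27] 7/5 → 1 ('g')

n(n+1)/2 = 28·29/2 = 406
Σ LCP = 0 + 2 + 2 + 1 + 1 + 1 + 1 + 3 + 0 + 1 + 1 + 0 + 0 + 1 + 1 + 0 + 2 + 1 + 1 + 0 + 2 + 2 + 1 + 1 + 0 + 2 + 1 + 1 = 29
distinct = 406 − 29 = 377

377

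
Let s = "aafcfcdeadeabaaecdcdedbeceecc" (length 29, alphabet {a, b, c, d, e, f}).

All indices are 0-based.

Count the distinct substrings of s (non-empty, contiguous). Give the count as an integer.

401

rank→(start, suffix):
  0 → (13, 'aaecdcdedbeceecc')
  1 → (0, 'aafcfcdeadeabaaecdcdedbeceecc')
  2 → (11, 'abaaecdcdedbeceecc')
  3 → (8, 'adeabaaecdcdedbeceecc')
  4 → (14, 'aecdcdedbeceecc')
  5 → (1, 'afcfcdeadeabaaecdcdedbeceecc')
  6 → (12, 'baaecdcdedbeceecc')
  7 → (22, 'beceecc')
  8 → (28, 'c')
  9 → (27, 'cc')
  10 → (16, 'cdcdedbeceecc')
  11 → (5, 'cdeadeabaaecdcdedbeceecc')
  12 → (18, 'cdedbeceecc')
  13 → (24, 'ceecc')
  14 → (3, 'cfcdeadeabaaecdcdedbeceecc')
  15 → (21, 'dbeceecc')
  16 → (17, 'dcdedbeceecc')
  17 → (9, 'deabaaecdcdedbeceecc')
  18 → (6, 'deadeabaaecdcdedbeceecc')
  19 → (19, 'dedbeceecc')
  20 → (10, 'eabaaecdcdedbeceecc')
  21 → (7, 'eadeabaaecdcdedbeceecc')
  22 → (26, 'ecc')
  23 → (15, 'ecdcdedbeceecc')
  24 → (23, 'eceecc')
  25 → (20, 'edbeceecc')
  26 → (25, 'eecc')
  27 → (4, 'fcdeadeabaaecdcdedbeceecc')
  28 → (2, 'fcfcdeadeabaaecdcdedbeceecc')

SA = [13, 0, 11, 8, 14, 1, 12, 22, 28, 27, 16, 5, 18, 24, 3, 21, 17, 9, 6, 19, 10, 7, 26, 15, 23, 20, 25, 4, 2]
rank  pair      lcp
   1  s[13:],s[0:]  2  'aa'
   2  s[0:],s[11:]  1  'a'
   3  s[11:],s[8:]  1  'a'
   4  s[8:],s[14:]  1  'a'
   5  s[14:],s[1:]  1  'a'
   6  s[1:],s[12:]  0  ''
   7  s[12:],s[22:]  1  'b'
   8  s[22:],s[28:]  0  ''
   9  s[28:],s[27:]  1  'c'
  10  s[27:],s[16:]  1  'c'
  11  s[16:],s[5:]  2  'cd'
  12  s[5:],s[18:]  3  'cde'
  13  s[18:],s[24:]  1  'c'
  14  s[24:],s[3:]  1  'c'
  15  s[3:],s[21:]  0  ''
  16  s[21:],s[17:]  1  'd'
  17  s[17:],s[9:]  1  'd'
  18  s[9:],s[6:]  3  'dea'
  19  s[6:],s[19:]  2  'de'
  20  s[19:],s[10:]  0  ''
  21  s[10:],s[7:]  2  'ea'
  22  s[7:],s[26:]  1  'e'
  23  s[26:],s[15:]  2  'ec'
  24  s[15:],s[23:]  2  'ec'
  25  s[23:],s[20:]  1  'e'
  26  s[20:],s[25:]  1  'e'
  27  s[25:],s[4:]  0  ''
  28  s[4:],s[2:]  2  'fc'

n(n+1)/2 = 29·30/2 = 435
Σ LCP = 0 + 2 + 1 + 1 + 1 + 1 + 0 + 1 + 0 + 1 + 1 + 2 + 3 + 1 + 1 + 0 + 1 + 1 + 3 + 2 + 0 + 2 + 1 + 2 + 2 + 1 + 1 + 0 + 2 = 34
distinct = 435 − 34 = 401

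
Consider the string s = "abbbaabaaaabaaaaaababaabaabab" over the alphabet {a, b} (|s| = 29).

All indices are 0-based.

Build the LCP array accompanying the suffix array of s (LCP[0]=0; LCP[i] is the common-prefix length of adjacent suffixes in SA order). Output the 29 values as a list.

rank | idx | suffix
   0 |  12 | aaaaaababaabaabab
   1 |  13 | aaaaababaabaabab
   2 |   7 | aaaabaaaaaababaabaabab
   3 |  14 | aaaababaabaabab
   4 |   8 | aaabaaaaaababaabaabab
   5 |  15 | aaababaabaabab
   6 |   9 | aabaaaaaababaabaabab
   7 |   4 | aabaaaabaaaaaababaabaabab
   8 |  21 | aabaabab
   9 |  24 | aabab
  10 |  16 | aababaabaabab
  11 |  27 | ab
  12 |  10 | abaaaaaababaabaabab
  13 |   5 | abaaaabaaaaaababaabaabab
  14 |  19 | abaabaabab
  15 |  22 | abaabab
  16 |  25 | abab
  17 |  17 | ababaabaabab
  18 |   0 | abbbaabaaaabaaaaaababaabaabab
  19 |  28 | b
  20 |  11 | baaaaaababaabaabab
  21 |   6 | baaaabaaaaaababaabaabab
  22 |   3 | baabaaaabaaaaaababaabaabab
  23 |  20 | baabaabab
  24 |  23 | baabab
  25 |  26 | bab
  26 |  18 | babaabaabab
  27 |   2 | bbaabaaaabaaaaaababaabaabab
  28 |   1 | bbbaabaaaabaaaaaababaabaabab

SA = [12, 13, 7, 14, 8, 15, 9, 4, 21, 24, 16, 27, 10, 5, 19, 22, 25, 17, 0, 28, 11, 6, 3, 20, 23, 26, 18, 2, 1]
i: (SA[i-1],SA[i]) lcp shared
  1: (12,13) 5 'aaaaa'
  2: (13,7) 4 'aaaa'
  3: (7,14) 6 'aaaaba'
  4: (14,8) 3 'aaa'
  5: (8,15) 5 'aaaba'
  6: (15,9) 2 'aa'
  7: (9,4) 7 'aabaaaa'
  8: (4,21) 5 'aabaa'
  9: (21,24) 4 'aaba'
  10: (24,16) 5 'aabab'
  11: (16,27) 1 'a'
  12: (27,10) 2 'ab'
  13: (10,5) 6 'abaaaa'
  14: (5,19) 4 'abaa'
  15: (19,22) 6 'abaaba'
  16: (22,25) 3 'aba'
  17: (25,17) 4 'abab'
  18: (17,0) 2 'ab'
  19: (0,28) 0 ''
  20: (28,11) 1 'b'
  21: (11,6) 5 'baaaa'
  22: (6,3) 3 'baa'
  23: (3,20) 6 'baabaa'
  24: (20,23) 5 'baaba'
  25: (23,26) 2 'ba'
  26: (26,18) 3 'bab'
  27: (18,2) 1 'b'
  28: (2,1) 2 'bb'

[0, 5, 4, 6, 3, 5, 2, 7, 5, 4, 5, 1, 2, 6, 4, 6, 3, 4, 2, 0, 1, 5, 3, 6, 5, 2, 3, 1, 2]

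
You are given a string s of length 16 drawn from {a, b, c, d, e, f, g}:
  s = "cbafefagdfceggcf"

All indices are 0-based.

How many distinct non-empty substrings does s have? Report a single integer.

127

rank | idx | suffix
   0 |   2 | afefagdfceggcf
   1 |   6 | agdfceggcf
   2 |   1 | bafefagdfceggcf
   3 |   0 | cbafefagdfceggcf
   4 |  10 | ceggcf
   5 |  14 | cf
   6 |   8 | dfceggcf
   7 |   4 | efagdfceggcf
   8 |  11 | eggcf
   9 |  15 | f
  10 |   5 | fagdfceggcf
  11 |   9 | fceggcf
  12 |   3 | fefagdfceggcf
  13 |  13 | gcf
  14 |   7 | gdfceggcf
  15 |  12 | ggcf

SA = [2, 6, 1, 0, 10, 14, 8, 4, 11, 15, 5, 9, 3, 13, 7, 12]
i: (SA[i-1],SA[i]) lcp shared
  1: (2,6) 1 'a'
  2: (6,1) 0 ''
  3: (1,0) 0 ''
  4: (0,10) 1 'c'
  5: (10,14) 1 'c'
  6: (14,8) 0 ''
  7: (8,4) 0 ''
  8: (4,11) 1 'e'
  9: (11,15) 0 ''
  10: (15,5) 1 'f'
  11: (5,9) 1 'f'
  12: (9,3) 1 'f'
  13: (3,13) 0 ''
  14: (13,7) 1 'g'
  15: (7,12) 1 'g'

n(n+1)/2 = 16·17/2 = 136
Σ LCP = 0 + 1 + 0 + 0 + 1 + 1 + 0 + 0 + 1 + 0 + 1 + 1 + 1 + 0 + 1 + 1 = 9
distinct = 136 − 9 = 127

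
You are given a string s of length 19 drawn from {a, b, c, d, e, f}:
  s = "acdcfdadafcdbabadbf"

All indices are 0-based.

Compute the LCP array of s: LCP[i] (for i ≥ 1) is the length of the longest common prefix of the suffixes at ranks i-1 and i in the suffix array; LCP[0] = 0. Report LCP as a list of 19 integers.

rank→(start, suffix):
  0 → (13, 'abadbf')
  1 → (0, 'acdcfdadafcdbabadbf')
  2 → (6, 'adafcdbabadbf')
  3 → (15, 'adbf')
  4 → (8, 'afcdbabadbf')
  5 → (12, 'babadbf')
  6 → (14, 'badbf')
  7 → (17, 'bf')
  8 → (10, 'cdbabadbf')
  9 → (1, 'cdcfdadafcdbabadbf')
  10 → (3, 'cfdadafcdbabadbf')
  11 → (5, 'dadafcdbabadbf')
  12 → (7, 'dafcdbabadbf')
  13 → (11, 'dbabadbf')
  14 → (16, 'dbf')
  15 → (2, 'dcfdadafcdbabadbf')
  16 → (18, 'f')
  17 → (9, 'fcdbabadbf')
  18 → (4, 'fdadafcdbabadbf')

SA = [13, 0, 6, 15, 8, 12, 14, 17, 10, 1, 3, 5, 7, 11, 16, 2, 18, 9, 4]
i: (SA[i-1],SA[i]) lcp shared
  1: (13,0) 1 'a'
  2: (0,6) 1 'a'
  3: (6,15) 2 'ad'
  4: (15,8) 1 'a'
  5: (8,12) 0 ''
  6: (12,14) 2 'ba'
  7: (14,17) 1 'b'
  8: (17,10) 0 ''
  9: (10,1) 2 'cd'
  10: (1,3) 1 'c'
  11: (3,5) 0 ''
  12: (5,7) 2 'da'
  13: (7,11) 1 'd'
  14: (11,16) 2 'db'
  15: (16,2) 1 'd'
  16: (2,18) 0 ''
  17: (18,9) 1 'f'
  18: (9,4) 1 'f'

[0, 1, 1, 2, 1, 0, 2, 1, 0, 2, 1, 0, 2, 1, 2, 1, 0, 1, 1]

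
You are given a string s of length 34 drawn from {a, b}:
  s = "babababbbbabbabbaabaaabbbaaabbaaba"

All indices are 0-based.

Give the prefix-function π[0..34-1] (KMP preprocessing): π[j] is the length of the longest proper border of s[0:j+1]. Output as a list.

π[0] = 0
j=1 s[j]='a': π[1]=0 (border '')
j=2 s[j]='b': π[2]=1 (border 'b')
j=3 s[j]='a': π[3]=2 (border 'ba')
j=4 s[j]='b': π[4]=3 (border 'bab')
j=5 s[j]='a': π[5]=4 (border 'baba')
j=6 s[j]='b': π[6]=5 (border 'babab')
j=7 s[j]='b': k: 5→3→1→0; π[7]=1 (border 'b')
j=8 s[j]='b': k: 1→0; π[8]=1 (border 'b')
j=9 s[j]='b': k: 1→0; π[9]=1 (border 'b')
j=10 s[j]='a': π[10]=2 (border 'ba')
j=11 s[j]='b': π[11]=3 (border 'bab')
j=12 s[j]='b': k: 3→1→0; π[12]=1 (border 'b')
j=13 s[j]='a': π[13]=2 (border 'ba')
j=14 s[j]='b': π[14]=3 (border 'bab')
j=15 s[j]='b': k: 3→1→0; π[15]=1 (border 'b')
j=16 s[j]='a': π[16]=2 (border 'ba')
j=17 s[j]='a': k: 2→0; π[17]=0 (border '')
j=18 s[j]='b': π[18]=1 (border 'b')
j=19 s[j]='a': π[19]=2 (border 'ba')
j=20 s[j]='a': k: 2→0; π[20]=0 (border '')
j=21 s[j]='a': π[21]=0 (border '')
j=22 s[j]='b': π[22]=1 (border 'b')
j=23 s[j]='b': k: 1→0; π[23]=1 (border 'b')
j=24 s[j]='b': k: 1→0; π[24]=1 (border 'b')
j=25 s[j]='a': π[25]=2 (border 'ba')
j=26 s[j]='a': k: 2→0; π[26]=0 (border '')
j=27 s[j]='a': π[27]=0 (border '')
j=28 s[j]='b': π[28]=1 (border 'b')
j=29 s[j]='b': k: 1→0; π[29]=1 (border 'b')
j=30 s[j]='a': π[30]=2 (border 'ba')
j=31 s[j]='a': k: 2→0; π[31]=0 (border '')
j=32 s[j]='b': π[32]=1 (border 'b')
j=33 s[j]='a': π[33]=2 (border 'ba')

[0, 0, 1, 2, 3, 4, 5, 1, 1, 1, 2, 3, 1, 2, 3, 1, 2, 0, 1, 2, 0, 0, 1, 1, 1, 2, 0, 0, 1, 1, 2, 0, 1, 2]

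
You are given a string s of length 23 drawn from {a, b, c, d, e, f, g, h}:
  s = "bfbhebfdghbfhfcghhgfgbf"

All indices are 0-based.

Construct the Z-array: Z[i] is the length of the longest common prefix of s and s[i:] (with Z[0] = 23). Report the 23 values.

Z[0]=23
i=1: i≥r, start 0; Z[1]=0
i=2: i≥r, start 0; Z[2]=1 scan→box=[2,3)
i=3: i≥r, start 0; Z[3]=0
i=4: i≥r, start 0; Z[4]=0
i=5: i≥r, start 0; Z[5]=2 scan→box=[5,7)
i=6: min(r-i=1, Z[1]=0)=0; Z[6]=0
i=7: i≥r, start 0; Z[7]=0
i=8: i≥r, start 0; Z[8]=0
i=9: i≥r, start 0; Z[9]=0
i=10: i≥r, start 0; Z[10]=2 scan→box=[10,12)
i=11: min(r-i=1, Z[1]=0)=0; Z[11]=0
i=12: i≥r, start 0; Z[12]=0
i=13: i≥r, start 0; Z[13]=0
i=14: i≥r, start 0; Z[14]=0
i=15: i≥r, start 0; Z[15]=0
i=16: i≥r, start 0; Z[16]=0
i=17: i≥r, start 0; Z[17]=0
i=18: i≥r, start 0; Z[18]=0
i=19: i≥r, start 0; Z[19]=0
i=20: i≥r, start 0; Z[20]=0
i=21: i≥r, start 0; Z[21]=2 scan→box=[21,23)
i=22: min(r-i=1, Z[1]=0)=0; Z[22]=0

[23, 0, 1, 0, 0, 2, 0, 0, 0, 0, 2, 0, 0, 0, 0, 0, 0, 0, 0, 0, 0, 2, 0]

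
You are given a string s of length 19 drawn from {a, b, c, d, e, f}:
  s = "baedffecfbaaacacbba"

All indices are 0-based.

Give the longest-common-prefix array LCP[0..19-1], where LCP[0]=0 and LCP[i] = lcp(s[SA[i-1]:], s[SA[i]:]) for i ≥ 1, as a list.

rank→(start, suffix):
  0 → (18, 'a')
  1 → (10, 'aaacacbba')
  2 → (11, 'aacacbba')
  3 → (12, 'acacbba')
  4 → (14, 'acbba')
  5 → (1, 'aedffecfbaaacacbba')
  6 → (17, 'ba')
  7 → (9, 'baaacacbba')
  8 → (0, 'baedffecfbaaacacbba')
  9 → (16, 'bba')
  10 → (13, 'cacbba')
  11 → (15, 'cbba')
  12 → (7, 'cfbaaacacbba')
  13 → (3, 'dffecfbaaacacbba')
  14 → (6, 'ecfbaaacacbba')
  15 → (2, 'edffecfbaaacacbba')
  16 → (8, 'fbaaacacbba')
  17 → (5, 'fecfbaaacacbba')
  18 → (4, 'ffecfbaaacacbba')

SA = [18, 10, 11, 12, 14, 1, 17, 9, 0, 16, 13, 15, 7, 3, 6, 2, 8, 5, 4]
i: (SA[i-1],SA[i]) lcp shared
  1: (18,10) 1 'a'
  2: (10,11) 2 'aa'
  3: (11,12) 1 'a'
  4: (12,14) 2 'ac'
  5: (14,1) 1 'a'
  6: (1,17) 0 ''
  7: (17,9) 2 'ba'
  8: (9,0) 2 'ba'
  9: (0,16) 1 'b'
  10: (16,13) 0 ''
  11: (13,15) 1 'c'
  12: (15,7) 1 'c'
  13: (7,3) 0 ''
  14: (3,6) 0 ''
  15: (6,2) 1 'e'
  16: (2,8) 0 ''
  17: (8,5) 1 'f'
  18: (5,4) 1 'f'

[0, 1, 2, 1, 2, 1, 0, 2, 2, 1, 0, 1, 1, 0, 0, 1, 0, 1, 1]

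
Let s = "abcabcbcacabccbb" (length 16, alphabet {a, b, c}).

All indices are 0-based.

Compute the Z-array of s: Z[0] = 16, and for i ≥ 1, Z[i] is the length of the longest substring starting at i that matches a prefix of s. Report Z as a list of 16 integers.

Z[0]=16
i=1: i≥r, start 0; Z[1]=0
i=2: i≥r, start 0; Z[2]=0
i=3: i≥r, start 0; Z[3]=3 scan→box=[3,6)
i=4: min(r-i=2, Z[1]=0)=0; Z[4]=0
i=5: min(r-i=1, Z[2]=0)=0; Z[5]=0
i=6: i≥r, start 0; Z[6]=0
i=7: i≥r, start 0; Z[7]=0
i=8: i≥r, start 0; Z[8]=1 scan→box=[8,9)
i=9: i≥r, start 0; Z[9]=0
i=10: i≥r, start 0; Z[10]=3 scan→box=[10,13)
i=11: min(r-i=2, Z[1]=0)=0; Z[11]=0
i=12: min(r-i=1, Z[2]=0)=0; Z[12]=0
i=13: i≥r, start 0; Z[13]=0
i=14: i≥r, start 0; Z[14]=0
i=15: i≥r, start 0; Z[15]=0

[16, 0, 0, 3, 0, 0, 0, 0, 1, 0, 3, 0, 0, 0, 0, 0]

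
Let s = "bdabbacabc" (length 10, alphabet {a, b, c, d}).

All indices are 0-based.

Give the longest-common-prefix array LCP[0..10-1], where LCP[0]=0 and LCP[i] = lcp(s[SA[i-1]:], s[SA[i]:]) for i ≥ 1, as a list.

rank | idx | suffix
   0 |   2 | abbacabc
   1 |   7 | abc
   2 |   5 | acabc
   3 |   4 | bacabc
   4 |   3 | bbacabc
   5 |   8 | bc
   6 |   0 | bdabbacabc
   7 |   9 | c
   8 |   6 | cabc
   9 |   1 | dabbacabc

SA = [2, 7, 5, 4, 3, 8, 0, 9, 6, 1]
i: (SA[i-1],SA[i]) lcp shared
  1: (2,7) 2 'ab'
  2: (7,5) 1 'a'
  3: (5,4) 0 ''
  4: (4,3) 1 'b'
  5: (3,8) 1 'b'
  6: (8,0) 1 'b'
  7: (0,9) 0 ''
  8: (9,6) 1 'c'
  9: (6,1) 0 ''

[0, 2, 1, 0, 1, 1, 1, 0, 1, 0]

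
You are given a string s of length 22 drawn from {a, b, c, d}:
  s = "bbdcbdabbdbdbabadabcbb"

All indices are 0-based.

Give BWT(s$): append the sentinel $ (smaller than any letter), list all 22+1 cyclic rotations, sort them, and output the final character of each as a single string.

rank  rotation                 last
    0  $bbdcbdabbdbdbabadabcbb  b
    1  abadabcbb$bbdcbdabbdbdb  b
    2  abbdbdbabadabcbb$bbdcbd  d
    3  abcbb$bbdcbdabbdbdbabad  d
    4  adabcbb$bbdcbdabbdbdbab  b
    5  b$bbdcbdabbdbdbabadabcb  b
    6  babadabcbb$bbdcbdabbdbd  d
    7  badabcbb$bbdcbdabbdbdba  a
    8  bb$bbdcbdabbdbdbabadabc  c
    9  bbdbdbabadabcbb$bbdcbda  a
   10  bbdcbdabbdbdbabadabcbb$  $
   11  bcbb$bbdcbdabbdbdbabada  a
   12  bdabbdbdbabadabcbb$bbdc  c
   13  bdbabadabcbb$bbdcbdabbd  d
   14  bdbdbabadabcbb$bbdcbdab  b
   15  bdcbdabbdbdbabadabcbb$b  b
   16  cbb$bbdcbdabbdbdbabadab  b
   17  cbdabbdbdbabadabcbb$bbd  d
   18  dabbdbdbabadabcbb$bbdcb  b
   19  dabcbb$bbdcbdabbdbdbaba  a
   20  dbabadabcbb$bbdcbdabbdb  b
   21  dbdbabadabcbb$bbdcbdabb  b
   22  dcbdabbdbdbabadabcbb$bb  b

bbddbbdaca$acdbbbdbabbb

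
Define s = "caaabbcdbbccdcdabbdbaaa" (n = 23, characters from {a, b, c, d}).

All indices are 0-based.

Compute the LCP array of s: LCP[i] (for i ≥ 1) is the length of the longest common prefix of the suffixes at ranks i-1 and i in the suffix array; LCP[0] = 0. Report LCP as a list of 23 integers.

rank | idx | suffix
   0 |  22 | a
   1 |  21 | aa
   2 |  20 | aaa
   3 |   1 | aaabbcdbbccdcdabbdbaaa
   4 |   2 | aabbcdbbccdcdabbdbaaa
   5 |   3 | abbcdbbccdcdabbdbaaa
   6 |  15 | abbdbaaa
   7 |  19 | baaa
   8 |   8 | bbccdcdabbdbaaa
   9 |   4 | bbcdbbccdcdabbdbaaa
  10 |  16 | bbdbaaa
  11 |   9 | bccdcdabbdbaaa
  12 |   5 | bcdbbccdcdabbdbaaa
  13 |  17 | bdbaaa
  14 |   0 | caaabbcdbbccdcdabbdbaaa
  15 |  10 | ccdcdabbdbaaa
  16 |  13 | cdabbdbaaa
  17 |   6 | cdbbccdcdabbdbaaa
  18 |  11 | cdcdabbdbaaa
  19 |  14 | dabbdbaaa
  20 |  18 | dbaaa
  21 |   7 | dbbccdcdabbdbaaa
  22 |  12 | dcdabbdbaaa

SA = [22, 21, 20, 1, 2, 3, 15, 19, 8, 4, 16, 9, 5, 17, 0, 10, 13, 6, 11, 14, 18, 7, 12]
[i] adj suffixes → lcp
  [1] 22/21 → 1 ('a')
  [2] 21/20 → 2 ('aa')
  [3] 20/1 → 3 ('aaa')
  [4] 1/2 → 2 ('aa')
  [5] 2/3 → 1 ('a')
  [6] 3/15 → 3 ('abb')
  [7] 15/19 → 0 ('')
  [8] 19/8 → 1 ('b')
  [9] 8/4 → 3 ('bbc')
  [10] 4/16 → 2 ('bb')
  [11] 16/9 → 1 ('b')
  [12] 9/5 → 2 ('bc')
  [13] 5/17 → 1 ('b')
  [14] 17/0 → 0 ('')
  [15] 0/10 → 1 ('c')
  [16] 10/13 → 1 ('c')
  [17] 13/6 → 2 ('cd')
  [18] 6/11 → 2 ('cd')
  [19] 11/14 → 0 ('')
  [20] 14/18 → 1 ('d')
  [21] 18/7 → 2 ('db')
  [22] 7/12 → 1 ('d')

[0, 1, 2, 3, 2, 1, 3, 0, 1, 3, 2, 1, 2, 1, 0, 1, 1, 2, 2, 0, 1, 2, 1]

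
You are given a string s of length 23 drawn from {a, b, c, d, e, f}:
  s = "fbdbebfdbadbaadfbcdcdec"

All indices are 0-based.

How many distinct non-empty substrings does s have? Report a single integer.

252

rank→(start, suffix):
  0 → (12, 'aadfbcdcdec')
  1 → (9, 'adbaadfbcdcdec')
  2 → (13, 'adfbcdcdec')
  3 → (11, 'baadfbcdcdec')
  4 → (8, 'badbaadfbcdcdec')
  5 → (16, 'bcdcdec')
  6 → (1, 'bdbebfdbadbaadfbcdcdec')
  7 → (3, 'bebfdbadbaadfbcdcdec')
  8 → (5, 'bfdbadbaadfbcdcdec')
  9 → (22, 'c')
  10 → (17, 'cdcdec')
  11 → (19, 'cdec')
  12 → (10, 'dbaadfbcdcdec')
  13 → (7, 'dbadbaadfbcdcdec')
  14 → (2, 'dbebfdbadbaadfbcdcdec')
  15 → (18, 'dcdec')
  16 → (20, 'dec')
  17 → (14, 'dfbcdcdec')
  18 → (4, 'ebfdbadbaadfbcdcdec')
  19 → (21, 'ec')
  20 → (15, 'fbcdcdec')
  21 → (0, 'fbdbebfdbadbaadfbcdcdec')
  22 → (6, 'fdbadbaadfbcdcdec')

SA = [12, 9, 13, 11, 8, 16, 1, 3, 5, 22, 17, 19, 10, 7, 2, 18, 20, 14, 4, 21, 15, 0, 6]
i: (SA[i-1],SA[i]) lcp shared
  1: (12,9) 1 'a'
  2: (9,13) 2 'ad'
  3: (13,11) 0 ''
  4: (11,8) 2 'ba'
  5: (8,16) 1 'b'
  6: (16,1) 1 'b'
  7: (1,3) 1 'b'
  8: (3,5) 1 'b'
  9: (5,22) 0 ''
  10: (22,17) 1 'c'
  11: (17,19) 2 'cd'
  12: (19,10) 0 ''
  13: (10,7) 3 'dba'
  14: (7,2) 2 'db'
  15: (2,18) 1 'd'
  16: (18,20) 1 'd'
  17: (20,14) 1 'd'
  18: (14,4) 0 ''
  19: (4,21) 1 'e'
  20: (21,15) 0 ''
  21: (15,0) 2 'fb'
  22: (0,6) 1 'f'

n(n+1)/2 = 23·24/2 = 276
Σ LCP = 0 + 1 + 2 + 0 + 2 + 1 + 1 + 1 + 1 + 0 + 1 + 2 + 0 + 3 + 2 + 1 + 1 + 1 + 0 + 1 + 0 + 2 + 1 = 24
distinct = 276 − 24 = 252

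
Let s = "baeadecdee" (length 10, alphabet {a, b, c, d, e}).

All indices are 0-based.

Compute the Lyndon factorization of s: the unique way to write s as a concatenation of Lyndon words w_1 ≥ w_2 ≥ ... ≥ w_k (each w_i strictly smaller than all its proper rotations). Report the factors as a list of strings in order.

emit factor 1: 'b' (i=0, period=1)
emit factor 2: 'ae' (i=1, period=2)
emit factor 3: 'adecdee' (i=3, period=7)

["b", "ae", "adecdee"]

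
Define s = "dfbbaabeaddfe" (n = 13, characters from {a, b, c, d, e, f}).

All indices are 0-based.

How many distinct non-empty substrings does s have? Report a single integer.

rank | idx | suffix
   0 |   4 | aabeaddfe
   1 |   5 | abeaddfe
   2 |   8 | addfe
   3 |   3 | baabeaddfe
   4 |   2 | bbaabeaddfe
   5 |   6 | beaddfe
   6 |   9 | ddfe
   7 |   0 | dfbbaabeaddfe
   8 |  10 | dfe
   9 |  12 | e
  10 |   7 | eaddfe
  11 |   1 | fbbaabeaddfe
  12 |  11 | fe

SA = [4, 5, 8, 3, 2, 6, 9, 0, 10, 12, 7, 1, 11]
rank  pair      lcp
   1  s[4:],s[5:]  1  'a'
   2  s[5:],s[8:]  1  'a'
   3  s[8:],s[3:]  0  ''
   4  s[3:],s[2:]  1  'b'
   5  s[2:],s[6:]  1  'b'
   6  s[6:],s[9:]  0  ''
   7  s[9:],s[0:]  1  'd'
   8  s[0:],s[10:]  2  'df'
   9  s[10:],s[12:]  0  ''
  10  s[12:],s[7:]  1  'e'
  11  s[7:],s[1:]  0  ''
  12  s[1:],s[11:]  1  'f'

n(n+1)/2 = 13·14/2 = 91
Σ LCP = 0 + 1 + 1 + 0 + 1 + 1 + 0 + 1 + 2 + 0 + 1 + 0 + 1 = 9
distinct = 91 − 9 = 82

82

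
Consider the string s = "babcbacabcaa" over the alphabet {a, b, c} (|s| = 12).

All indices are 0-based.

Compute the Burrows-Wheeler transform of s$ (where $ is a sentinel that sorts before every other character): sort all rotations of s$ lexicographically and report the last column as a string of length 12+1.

aaccbb$caabab

rank  rotation       last
    0  $babcbacabcaa  a
    1  a$babcbacabca  a
    2  aa$babcbacabc  c
    3  abcaa$babcbac  c
    4  abcbacabcaa$b  b
    5  acabcaa$babcb  b
    6  babcbacabcaa$  $
    7  bacabcaa$babc  c
    8  bcaa$babcbaca  a
    9  bcbacabcaa$ba  a
   10  caa$babcbacab  b
   11  cabcaa$babcba  a
   12  cbacabcaa$bab  b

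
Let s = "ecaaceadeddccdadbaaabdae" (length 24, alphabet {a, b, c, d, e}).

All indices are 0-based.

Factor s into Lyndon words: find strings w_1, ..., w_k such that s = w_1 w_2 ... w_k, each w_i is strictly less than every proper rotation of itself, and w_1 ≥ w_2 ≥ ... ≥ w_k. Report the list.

["e", "c", "aaceadeddccdadb", "aaabdae"]

emit factor 1: 'e' (i=0, period=1)
emit factor 2: 'c' (i=1, period=1)
emit factor 3: 'aaceadeddccdadb' (i=2, period=15)
emit factor 4: 'aaabdae' (i=17, period=7)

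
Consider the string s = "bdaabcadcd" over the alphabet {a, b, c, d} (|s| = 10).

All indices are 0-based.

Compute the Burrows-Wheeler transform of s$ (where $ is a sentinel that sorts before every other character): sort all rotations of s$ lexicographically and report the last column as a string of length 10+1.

ddaca$bdcba

rank  rotation     last
    0  $bdaabcadcd  d
    1  aabcadcd$bd  d
    2  abcadcd$bda  a
    3  adcd$bdaabc  c
    4  bcadcd$bdaa  a
    5  bdaabcadcd$  $
    6  cadcd$bdaab  b
    7  cd$bdaabcad  d
    8  d$bdaabcadc  c
    9  daabcadcd$b  b
   10  dcd$bdaabca  a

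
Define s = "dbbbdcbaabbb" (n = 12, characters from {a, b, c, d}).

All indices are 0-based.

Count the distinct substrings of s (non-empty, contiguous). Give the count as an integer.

66

sorted suffixes:
  #0 SA[0]=7  'aabbb'
  #1 SA[1]=8  'abbb'
  #2 SA[2]=11  'b'
  #3 SA[3]=6  'baabbb'
  #4 SA[4]=10  'bb'
  #5 SA[5]=9  'bbb'
  #6 SA[6]=1  'bbbdcbaabbb'
  #7 SA[7]=2  'bbdcbaabbb'
  #8 SA[8]=3  'bdcbaabbb'
  #9 SA[9]=5  'cbaabbb'
  #10 SA[10]=0  'dbbbdcbaabbb'
  #11 SA[11]=4  'dcbaabbb'

SA = [7, 8, 11, 6, 10, 9, 1, 2, 3, 5, 0, 4]
[i] adj suffixes → lcp
  [1] 7/8 → 1 ('a')
  [2] 8/11 → 0 ('')
  [3] 11/6 → 1 ('b')
  [4] 6/10 → 1 ('b')
  [5] 10/9 → 2 ('bb')
  [6] 9/1 → 3 ('bbb')
  [7] 1/2 → 2 ('bb')
  [8] 2/3 → 1 ('b')
  [9] 3/5 → 0 ('')
  [10] 5/0 → 0 ('')
  [11] 0/4 → 1 ('d')

n(n+1)/2 = 12·13/2 = 78
Σ LCP = 0 + 1 + 0 + 1 + 1 + 2 + 3 + 2 + 1 + 0 + 0 + 1 = 12
distinct = 78 − 12 = 66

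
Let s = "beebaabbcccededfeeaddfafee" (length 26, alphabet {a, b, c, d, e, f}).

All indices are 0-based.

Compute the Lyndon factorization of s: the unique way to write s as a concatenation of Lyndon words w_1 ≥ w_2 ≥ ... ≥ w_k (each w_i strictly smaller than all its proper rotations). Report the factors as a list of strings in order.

["bee", "b", "aabbcccededfeeaddfafee"]

emit factor 1: 'bee' (i=0, period=3)
emit factor 2: 'b' (i=3, period=1)
emit factor 3: 'aabbcccededfeeaddfafee' (i=4, period=22)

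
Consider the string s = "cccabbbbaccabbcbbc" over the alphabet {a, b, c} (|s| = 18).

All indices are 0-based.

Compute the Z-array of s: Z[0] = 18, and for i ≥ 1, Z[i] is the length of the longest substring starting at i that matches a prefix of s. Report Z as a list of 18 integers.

[18, 2, 1, 0, 0, 0, 0, 0, 0, 2, 1, 0, 0, 0, 1, 0, 0, 1]

Z[0]=18
i=1: outside box; Z[1]=2 scan→box=[1,3)
i=2: min(r-i=1, Z[1]=2)=1; Z[2]=1
i=3: outside box; Z[3]=0
i=4: outside box; Z[4]=0
i=5: outside box; Z[5]=0
i=6: outside box; Z[6]=0
i=7: outside box; Z[7]=0
i=8: outside box; Z[8]=0
i=9: outside box; Z[9]=2 scan→box=[9,11)
i=10: min(r-i=1, Z[1]=2)=1; Z[10]=1
i=11: outside box; Z[11]=0
i=12: outside box; Z[12]=0
i=13: outside box; Z[13]=0
i=14: outside box; Z[14]=1 scan→box=[14,15)
i=15: outside box; Z[15]=0
i=16: outside box; Z[16]=0
i=17: outside box; Z[17]=1 scan→box=[17,18)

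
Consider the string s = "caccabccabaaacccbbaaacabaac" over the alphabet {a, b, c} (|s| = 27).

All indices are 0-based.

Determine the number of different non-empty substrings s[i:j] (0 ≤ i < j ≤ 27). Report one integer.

320

sorted suffixes:
  #0 SA[0]=18  'aaacabaac'
  #1 SA[1]=10  'aaacccbbaaacabaac'
  #2 SA[2]=24  'aac'
  #3 SA[3]=19  'aacabaac'
  #4 SA[4]=11  'aacccbbaaacabaac'
  #5 SA[5]=8  'abaaacccbbaaacabaac'
  #6 SA[6]=22  'abaac'
  #7 SA[7]=4  'abccabaaacccbbaaacabaac'
  #8 SA[8]=25  'ac'
  #9 SA[9]=20  'acabaac'
  #10 SA[10]=1  'accabccabaaacccbbaaacabaac'
  #11 SA[11]=12  'acccbbaaacabaac'
  #12 SA[12]=17  'baaacabaac'
  #13 SA[13]=9  'baaacccbbaaacabaac'
  #14 SA[14]=23  'baac'
  #15 SA[15]=16  'bbaaacabaac'
  #16 SA[16]=5  'bccabaaacccbbaaacabaac'
  #17 SA[17]=26  'c'
  #18 SA[18]=7  'cabaaacccbbaaacabaac'
  #19 SA[19]=21  'cabaac'
  #20 SA[20]=3  'cabccabaaacccbbaaacabaac'
  #21 SA[21]=0  'caccabccabaaacccbbaaacabaac'
  #22 SA[22]=15  'cbbaaacabaac'
  #23 SA[23]=6  'ccabaaacccbbaaacabaac'
  #24 SA[24]=2  'ccabccabaaacccbbaaacabaac'
  #25 SA[25]=14  'ccbbaaacabaac'
  #26 SA[26]=13  'cccbbaaacabaac'

SA = [18, 10, 24, 19, 11, 8, 22, 4, 25, 20, 1, 12, 17, 9, 23, 16, 5, 26, 7, 21, 3, 0, 15, 6, 2, 14, 13]
[i] adj suffixes → lcp
  [1] 18/10 → 4 ('aaac')
  [2] 10/24 → 2 ('aa')
  [3] 24/19 → 3 ('aac')
  [4] 19/11 → 3 ('aac')
  [5] 11/8 → 1 ('a')
  [6] 8/22 → 4 ('abaa')
  [7] 22/4 → 2 ('ab')
  [8] 4/25 → 1 ('a')
  [9] 25/20 → 2 ('ac')
  [10] 20/1 → 2 ('ac')
  [11] 1/12 → 3 ('acc')
  [12] 12/17 → 0 ('')
  [13] 17/9 → 5 ('baaac')
  [14] 9/23 → 3 ('baa')
  [15] 23/16 → 1 ('b')
  [16] 16/5 → 1 ('b')
  [17] 5/26 → 0 ('')
  [18] 26/7 → 1 ('c')
  [19] 7/21 → 5 ('cabaa')
  [20] 21/3 → 3 ('cab')
  [21] 3/0 → 2 ('ca')
  [22] 0/15 → 1 ('c')
  [23] 15/6 → 1 ('c')
  [24] 6/2 → 4 ('ccab')
  [25] 2/14 → 2 ('cc')
  [26] 14/13 → 2 ('cc')

n(n+1)/2 = 27·28/2 = 378
Σ LCP = 0 + 4 + 2 + 3 + 3 + 1 + 4 + 2 + 1 + 2 + 2 + 3 + 0 + 5 + 3 + 1 + 1 + 0 + 1 + 5 + 3 + 2 + 1 + 1 + 4 + 2 + 2 = 58
distinct = 378 − 58 = 320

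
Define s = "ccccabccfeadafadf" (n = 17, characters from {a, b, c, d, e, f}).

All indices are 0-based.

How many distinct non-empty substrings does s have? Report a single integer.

rank | idx | suffix
   0 |   4 | abccfeadafadf
   1 |  10 | adafadf
   2 |  14 | adf
   3 |  12 | afadf
   4 |   5 | bccfeadafadf
   5 |   3 | cabccfeadafadf
   6 |   2 | ccabccfeadafadf
   7 |   1 | cccabccfeadafadf
   8 |   0 | ccccabccfeadafadf
   9 |   6 | ccfeadafadf
  10 |   7 | cfeadafadf
  11 |  11 | dafadf
  12 |  15 | df
  13 |   9 | eadafadf
  14 |  16 | f
  15 |  13 | fadf
  16 |   8 | feadafadf

SA = [4, 10, 14, 12, 5, 3, 2, 1, 0, 6, 7, 11, 15, 9, 16, 13, 8]
[i] adj suffixes → lcp
  [1] 4/10 → 1 ('a')
  [2] 10/14 → 2 ('ad')
  [3] 14/12 → 1 ('a')
  [4] 12/5 → 0 ('')
  [5] 5/3 → 0 ('')
  [6] 3/2 → 1 ('c')
  [7] 2/1 → 2 ('cc')
  [8] 1/0 → 3 ('ccc')
  [9] 0/6 → 2 ('cc')
  [10] 6/7 → 1 ('c')
  [11] 7/11 → 0 ('')
  [12] 11/15 → 1 ('d')
  [13] 15/9 → 0 ('')
  [14] 9/16 → 0 ('')
  [15] 16/13 → 1 ('f')
  [16] 13/8 → 1 ('f')

n(n+1)/2 = 17·18/2 = 153
Σ LCP = 0 + 1 + 2 + 1 + 0 + 0 + 1 + 2 + 3 + 2 + 1 + 0 + 1 + 0 + 0 + 1 + 1 = 16
distinct = 153 − 16 = 137

137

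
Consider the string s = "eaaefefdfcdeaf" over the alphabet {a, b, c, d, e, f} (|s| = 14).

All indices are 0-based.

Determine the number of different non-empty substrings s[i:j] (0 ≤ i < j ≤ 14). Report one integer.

94

sorted suffixes:
  #0 SA[0]=1  'aaefefdfcdeaf'
  #1 SA[1]=2  'aefefdfcdeaf'
  #2 SA[2]=12  'af'
  #3 SA[3]=9  'cdeaf'
  #4 SA[4]=10  'deaf'
  #5 SA[5]=7  'dfcdeaf'
  #6 SA[6]=0  'eaaefefdfcdeaf'
  #7 SA[7]=11  'eaf'
  #8 SA[8]=5  'efdfcdeaf'
  #9 SA[9]=3  'efefdfcdeaf'
  #10 SA[10]=13  'f'
  #11 SA[11]=8  'fcdeaf'
  #12 SA[12]=6  'fdfcdeaf'
  #13 SA[13]=4  'fefdfcdeaf'

SA = [1, 2, 12, 9, 10, 7, 0, 11, 5, 3, 13, 8, 6, 4]
i: (SA[i-1],SA[i]) lcp shared
  1: (1,2) 1 'a'
  2: (2,12) 1 'a'
  3: (12,9) 0 ''
  4: (9,10) 0 ''
  5: (10,7) 1 'd'
  6: (7,0) 0 ''
  7: (0,11) 2 'ea'
  8: (11,5) 1 'e'
  9: (5,3) 2 'ef'
  10: (3,13) 0 ''
  11: (13,8) 1 'f'
  12: (8,6) 1 'f'
  13: (6,4) 1 'f'

n(n+1)/2 = 14·15/2 = 105
Σ LCP = 0 + 1 + 1 + 0 + 0 + 1 + 0 + 2 + 1 + 2 + 0 + 1 + 1 + 1 = 11
distinct = 105 − 11 = 94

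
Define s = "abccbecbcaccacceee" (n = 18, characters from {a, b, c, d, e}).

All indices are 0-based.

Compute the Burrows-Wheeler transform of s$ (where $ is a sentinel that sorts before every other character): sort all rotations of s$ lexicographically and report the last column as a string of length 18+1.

rank  rotation             last
    0  $abccbecbcaccacceee  e
    1  abccbecbcaccacceee$  $
    2  accacceee$abccbecbc  c
    3  acceee$abccbecbcacc  c
    4  bcaccacceee$abccbec  c
    5  bccbecbcaccacceee$a  a
    6  becbcaccacceee$abcc  c
    7  caccacceee$abccbecb  b
    8  cacceee$abccbecbcac  c
    9  cbcaccacceee$abccbe  e
   10  cbecbcaccacceee$abc  c
   11  ccacceee$abccbecbca  a
   12  ccbecbcaccacceee$ab  b
   13  cceee$abccbecbcacca  a
   14  ceee$abccbecbcaccac  c
   15  e$abccbecbcaccaccee  e
   16  ecbcaccacceee$abccb  b
   17  ee$abccbecbcaccacce  e
   18  eee$abccbecbcaccacc  c

e$cccacbcecabacebec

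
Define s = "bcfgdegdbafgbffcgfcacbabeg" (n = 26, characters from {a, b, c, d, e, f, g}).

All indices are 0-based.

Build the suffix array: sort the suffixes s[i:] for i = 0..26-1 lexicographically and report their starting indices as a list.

[22, 19, 9, 21, 8, 0, 23, 12, 18, 20, 1, 15, 7, 4, 24, 5, 17, 14, 13, 10, 2, 25, 11, 6, 3, 16]

rank | idx | suffix
   0 |  22 | abeg
   1 |  19 | acbabeg
   2 |   9 | afgbffcgfcacbabeg
   3 |  21 | babeg
   4 |   8 | bafgbffcgfcacbabeg
   5 |   0 | bcfgdegdbafgbffcgfcacbabeg
   6 |  23 | beg
   7 |  12 | bffcgfcacbabeg
   8 |  18 | cacbabeg
   9 |  20 | cbabeg
  10 |   1 | cfgdegdbafgbffcgfcacbabeg
  11 |  15 | cgfcacbabeg
  12 |   7 | dbafgbffcgfcacbabeg
  13 |   4 | degdbafgbffcgfcacbabeg
  14 |  24 | eg
  15 |   5 | egdbafgbffcgfcacbabeg
  16 |  17 | fcacbabeg
  17 |  14 | fcgfcacbabeg
  18 |  13 | ffcgfcacbabeg
  19 |  10 | fgbffcgfcacbabeg
  20 |   2 | fgdegdbafgbffcgfcacbabeg
  21 |  25 | g
  22 |  11 | gbffcgfcacbabeg
  23 |   6 | gdbafgbffcgfcacbabeg
  24 |   3 | gdegdbafgbffcgfcacbabeg
  25 |  16 | gfcacbabeg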